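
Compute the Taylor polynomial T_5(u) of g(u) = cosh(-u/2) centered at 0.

u^4/384 + u^2/8 + 1

[u^0] = 1;  [u^1] = 0;  [u^2] = 1/8;  [u^3] = 0;  [u^4] = 1/384;  [u^5] = 0.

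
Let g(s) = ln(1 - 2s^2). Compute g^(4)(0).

-48

The coefficient of s^4 in the expansion is -2, so g^(4)(0) = 4! * (-2) = -48.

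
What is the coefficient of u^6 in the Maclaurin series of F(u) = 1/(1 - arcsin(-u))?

Compose series: expand the inner function first, then feed it into the outer expansion.
So c_6 = F^(6)(0)/6! = 83/45.

83/45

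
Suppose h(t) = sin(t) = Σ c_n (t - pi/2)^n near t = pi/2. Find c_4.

1/24

Use the known series and substitute for the argument.
h(pi/2) = 1
h′(pi/2) = 0
h′′(pi/2) = -1
h′′′(pi/2) = 0
h^(4)(pi/2) = 1
So c_4 = h^(4)(pi/2)/4! = 1/24.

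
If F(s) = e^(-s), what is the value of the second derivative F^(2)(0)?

Differentiate repeatedly and evaluate at the center.
The coefficient of s^2 in the expansion is 1/2, so F′′(0) = 2! * (1/2) = 1.

1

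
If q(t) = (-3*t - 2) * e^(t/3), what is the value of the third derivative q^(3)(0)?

Distribute the polynomial across the series and collect like powers.
The coefficient of t^3 in the expansion is -29/162, so q′′′(0) = 3! * (-29/162) = -29/27.

-29/27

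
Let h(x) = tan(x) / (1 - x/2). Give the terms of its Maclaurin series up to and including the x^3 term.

7*x^3/12 + x^2/2 + x

Multiply the two series term by term and collect like powers.
h(0) = 0
h′(0) = 1
h′′(0) = 1
h′′′(0) = 7/2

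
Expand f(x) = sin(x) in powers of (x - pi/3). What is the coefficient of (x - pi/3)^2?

f(pi/3) = sqrt(3)/2
f′(pi/3) = 1/2
f′′(pi/3) = -sqrt(3)/2
The Taylor polynomial is Σ f^(k)(pi/3)/k! · (x - pi/3)^k.

-sqrt(3)/4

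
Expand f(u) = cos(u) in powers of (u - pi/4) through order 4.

f(pi/4) = sqrt(2)/2
f′(pi/4) = -sqrt(2)/2
f′′(pi/4) = -sqrt(2)/2
f′′′(pi/4) = sqrt(2)/2
f^(4)(pi/4) = sqrt(2)/2
Then c_k = f^(k)(pi/4)/k! gives each Taylor coefficient.

sqrt(2)*(u - pi/4)^4/48 + sqrt(2)*(u - pi/4)^3/12 - sqrt(2)*(u - pi/4)^2/4 - sqrt(2)*(u - pi/4)/2 + sqrt(2)/2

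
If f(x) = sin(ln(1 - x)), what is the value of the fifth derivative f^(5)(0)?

10

Plug the Maclaurin series of the inner function into that of the outer and collect terms.
From the series, [x^5] f = 1/12; multiply by 5! = 120 to get 10.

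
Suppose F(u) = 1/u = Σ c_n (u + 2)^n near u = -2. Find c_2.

Differentiate repeatedly and evaluate at the center.
[(u + 2)^0] = -1/2;  [(u + 2)^1] = -1/4;  [(u + 2)^2] = -1/8.

-1/8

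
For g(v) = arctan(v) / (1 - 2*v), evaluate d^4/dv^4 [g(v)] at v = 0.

176

Expand 1/(denominator) as a geometric series and multiply by the numerator's series.
From the series, [v^4] g = 22/3; multiply by 4! = 24 to get 176.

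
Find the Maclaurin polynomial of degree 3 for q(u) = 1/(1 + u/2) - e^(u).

Add the two expansions coefficient-wise.
q(0) = 0
q′(0) = -3/2
q′′(0) = -1/2
q′′′(0) = -7/4

-7*u^3/24 - u^2/4 - 3*u/2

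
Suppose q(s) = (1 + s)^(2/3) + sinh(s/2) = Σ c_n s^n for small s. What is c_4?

Expand each term separately and add.
q(0) = 1
q′(0) = 7/6
q′′(0) = -2/9
q′′′(0) = 91/216
q^(4)(0) = -56/81
Dividing each by k! gives the coefficients c_0, ..., c_4.

-7/243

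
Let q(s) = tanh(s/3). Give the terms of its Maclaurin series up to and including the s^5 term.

Differentiate repeatedly and evaluate at the center.
q(0) = 0
q′(0) = 1/3
q′′(0) = 0
q′′′(0) = -2/27
q^(4)(0) = 0
q^(5)(0) = 16/243

2*s^5/3645 - s^3/81 + s/3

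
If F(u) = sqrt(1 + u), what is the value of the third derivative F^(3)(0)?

3/8

Use the known series and substitute for the argument.
The coefficient of u^3 in the expansion is 1/16, so F′′′(0) = 3! * (1/16) = 3/8.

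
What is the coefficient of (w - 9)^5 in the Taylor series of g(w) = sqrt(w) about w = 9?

7/5038848

[(w - 9)^0] = 3;  [(w - 9)^1] = 1/6;  [(w - 9)^2] = -1/216;  [(w - 9)^3] = 1/3888;  [(w - 9)^4] = -5/279936;  [(w - 9)^5] = 7/5038848.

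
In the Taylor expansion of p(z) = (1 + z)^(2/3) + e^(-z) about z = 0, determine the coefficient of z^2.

Add the two expansions coefficient-wise.
p(0) = 2
p′(0) = -1/3
p′′(0) = 7/9
So c_2 = p′′(0)/2! = 7/18.

7/18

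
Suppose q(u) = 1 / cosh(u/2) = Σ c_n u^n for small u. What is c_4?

5/384

Write the quotient as an unknown series and match coefficients against numerator = denominator · series.
q(0) = 1
q′(0) = 0
q′′(0) = -1/4
q′′′(0) = 0
q^(4)(0) = 5/16
So c_4 = q^(4)(0)/4! = 5/384.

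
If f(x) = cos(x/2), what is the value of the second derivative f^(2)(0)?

The coefficient of x^2 in the expansion is -1/8, so f′′(0) = 2! * (-1/8) = -1/4.

-1/4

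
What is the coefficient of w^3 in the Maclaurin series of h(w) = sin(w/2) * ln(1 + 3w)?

-9/4

Multiply the two series term by term and collect like powers.
So c_3 = h′′′(0)/3! = -9/4.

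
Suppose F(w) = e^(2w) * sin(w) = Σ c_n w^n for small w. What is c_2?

2

Multiply the two series term by term and collect like powers.
F(0) = 0
F′(0) = 1
F′′(0) = 4
So c_2 = F′′(0)/2! = 2.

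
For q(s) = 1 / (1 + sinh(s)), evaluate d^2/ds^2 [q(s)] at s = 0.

2

Write 1/(1+u) = 1 - u + u^2 - u^3 + ... and substitute the series for u.
From the series, [s^2] q = 1; multiply by 2! = 2 to get 2.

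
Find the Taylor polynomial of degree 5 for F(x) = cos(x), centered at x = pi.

F(pi) = -1
F′(pi) = 0
F′′(pi) = 1
F′′′(pi) = 0
F^(4)(pi) = -1
F^(5)(pi) = 0

-(x - pi)^4/24 + (x - pi)^2/2 - 1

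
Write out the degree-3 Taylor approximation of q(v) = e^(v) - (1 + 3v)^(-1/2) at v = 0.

Combine the two series term by term.
q(0) = 0
q′(0) = 5/2
q′′(0) = -23/4
q′′′(0) = 413/8

413*v^3/48 - 23*v^2/8 + 5*v/2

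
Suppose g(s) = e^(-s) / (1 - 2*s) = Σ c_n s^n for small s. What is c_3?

Multiply the numerator's expansion by the denominator's geometric series.

29/6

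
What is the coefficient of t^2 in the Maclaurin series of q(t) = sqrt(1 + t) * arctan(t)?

1/2

Multiply the two series term by term and collect like powers.
q(0) = 0
q′(0) = 1
q′′(0) = 1
Dividing each by k! gives the coefficients c_0, ..., c_2.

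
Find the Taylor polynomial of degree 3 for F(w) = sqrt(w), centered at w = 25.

F(25) = 5
F′(25) = 1/10
F′′(25) = -1/500
F′′′(25) = 3/25000
Then c_k = F^(k)(25)/k! gives each Taylor coefficient.

(w - 25)^3/50000 - (w - 25)^2/1000 + (w - 25)/10 + 5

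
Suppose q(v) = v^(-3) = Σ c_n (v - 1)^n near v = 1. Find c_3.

-10

q(1) = 1
q′(1) = -3
q′′(1) = 12
q′′′(1) = -60
So c_3 = q′′′(1)/3! = -10.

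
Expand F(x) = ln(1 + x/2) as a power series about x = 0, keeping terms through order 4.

-x^4/64 + x^3/24 - x^2/8 + x/2

[x^0] = 0;  [x^1] = 1/2;  [x^2] = -1/8;  [x^3] = 1/24;  [x^4] = -1/64.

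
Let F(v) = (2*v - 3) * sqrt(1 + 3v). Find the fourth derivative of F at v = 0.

Multiply each power in the prefactor through the base expansion.
From the series, [v^4] F = 1647/128; multiply by 4! = 24 to get 4941/16.

4941/16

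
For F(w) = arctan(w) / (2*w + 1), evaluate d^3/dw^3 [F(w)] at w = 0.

22

Use 1/(1 - r) = Σ r^k on the denominator, then take the Cauchy product.
From the series, [w^3] F = 11/3; multiply by 3! = 6 to get 22.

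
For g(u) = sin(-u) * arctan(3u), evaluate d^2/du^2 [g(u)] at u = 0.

Multiply the two series term by term and collect like powers.
From the series, [u^2] g = -3; multiply by 2! = 2 to get -6.

-6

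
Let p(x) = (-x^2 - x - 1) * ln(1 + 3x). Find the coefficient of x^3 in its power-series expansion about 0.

Multiply each power in the prefactor through the base expansion.

-15/2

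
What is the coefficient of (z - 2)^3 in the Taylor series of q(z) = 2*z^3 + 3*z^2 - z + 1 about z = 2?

2

Apply the Taylor formula c_k = f^(k)(a)/k!.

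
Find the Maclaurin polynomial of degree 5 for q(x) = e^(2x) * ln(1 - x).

-27*x^5/10 - 13*x^4/4 - 10*x^3/3 - 5*x^2/2 - x

Take the Cauchy product of the two expansions.
q(0) = 0
q′(0) = -1
q′′(0) = -5
q′′′(0) = -20
q^(4)(0) = -78
q^(5)(0) = -324
Dividing each by k! gives the coefficients c_0, ..., c_5.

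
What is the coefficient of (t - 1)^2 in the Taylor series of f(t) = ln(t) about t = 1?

f(1) = 0
f′(1) = 1
f′′(1) = -1
So c_2 = f′′(1)/2! = -1/2.

-1/2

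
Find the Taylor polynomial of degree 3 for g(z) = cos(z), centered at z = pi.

(z - pi)^2/2 - 1

g(pi) = -1
g′(pi) = 0
g′′(pi) = 1
g′′′(pi) = 0
The Taylor polynomial is Σ g^(k)(pi)/k! · (z - pi)^k.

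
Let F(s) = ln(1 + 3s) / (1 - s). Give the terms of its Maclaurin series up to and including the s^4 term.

-51*s^4/4 + 15*s^3/2 - 3*s^2/2 + 3*s

Expand each factor separately, then convolve coefficients.
[s^0] = 0;  [s^1] = 3;  [s^2] = -3/2;  [s^3] = 15/2;  [s^4] = -51/4.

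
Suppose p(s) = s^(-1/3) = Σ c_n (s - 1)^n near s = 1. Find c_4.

p(1) = 1
p′(1) = -1/3
p′′(1) = 4/9
p′′′(1) = -28/27
p^(4)(1) = 280/81
So c_4 = p^(4)(1)/4! = 35/243.

35/243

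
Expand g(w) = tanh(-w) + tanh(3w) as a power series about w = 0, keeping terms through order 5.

484*w^5/15 - 26*w^3/3 + 2*w

Add the two expansions coefficient-wise.
g(0) = 0
g′(0) = 2
g′′(0) = 0
g′′′(0) = -52
g^(4)(0) = 0
g^(5)(0) = 3872
Dividing each by k! gives the coefficients c_0, ..., c_5.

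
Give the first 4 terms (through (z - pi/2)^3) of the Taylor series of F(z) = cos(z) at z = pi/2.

(z - pi/2)^3/6 - (z - pi/2)

[(z - pi/2)^0] = 0;  [(z - pi/2)^1] = -1;  [(z - pi/2)^2] = 0;  [(z - pi/2)^3] = 1/6.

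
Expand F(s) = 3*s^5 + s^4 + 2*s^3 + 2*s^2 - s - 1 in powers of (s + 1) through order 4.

-14*(s + 1)^4 + 28*(s + 1)^3 - 28*(s + 1)^2 + 12*(s + 1) - 2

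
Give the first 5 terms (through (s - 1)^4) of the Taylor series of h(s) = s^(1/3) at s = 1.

h(1) = 1
h′(1) = 1/3
h′′(1) = -2/9
h′′′(1) = 10/27
h^(4)(1) = -80/81
The Taylor polynomial is Σ h^(k)(1)/k! · (s - 1)^k.

-10*(s - 1)^4/243 + 5*(s - 1)^3/81 - (s - 1)^2/9 + (s - 1)/3 + 1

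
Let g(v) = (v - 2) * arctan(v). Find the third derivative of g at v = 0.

Multiply each power in the prefactor through the base expansion.
The coefficient of v^3 in the expansion is 2/3, so g′′′(0) = 3! * (2/3) = 4.

4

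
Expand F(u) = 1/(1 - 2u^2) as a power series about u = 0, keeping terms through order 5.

Differentiate repeatedly and evaluate at the center.
F(0) = 1
F′(0) = 0
F′′(0) = 4
F′′′(0) = 0
F^(4)(0) = 96
F^(5)(0) = 0
Then c_k = F^(k)(0)/k! gives each Taylor coefficient.

4*u^4 + 2*u^2 + 1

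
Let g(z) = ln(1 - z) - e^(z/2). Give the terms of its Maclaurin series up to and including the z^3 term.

-17*z^3/48 - 5*z^2/8 - 3*z/2 - 1

Combine the two series term by term.
g(0) = -1
g′(0) = -3/2
g′′(0) = -5/4
g′′′(0) = -17/8
Dividing each by k! gives the coefficients c_0, ..., c_3.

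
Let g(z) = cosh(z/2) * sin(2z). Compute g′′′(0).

-13/2

Write out both Maclaurin series and multiply, keeping only the needed powers.
The coefficient of z^3 in the expansion is -13/12, so g′′′(0) = 3! * (-13/12) = -13/2.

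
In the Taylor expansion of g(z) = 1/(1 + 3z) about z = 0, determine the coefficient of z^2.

9

[z^0] = 1;  [z^1] = -3;  [z^2] = 9.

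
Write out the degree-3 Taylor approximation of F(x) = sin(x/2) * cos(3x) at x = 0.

-109*x^3/48 + x/2

Multiply the two series term by term and collect like powers.
[x^0] = 0;  [x^1] = 1/2;  [x^2] = 0;  [x^3] = -109/48.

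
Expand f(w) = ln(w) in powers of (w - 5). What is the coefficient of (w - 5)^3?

1/375

[(w - 5)^0] = ln(5);  [(w - 5)^1] = 1/5;  [(w - 5)^2] = -1/50;  [(w - 5)^3] = 1/375.
So c_3 = f′′′(5)/3! = 1/375.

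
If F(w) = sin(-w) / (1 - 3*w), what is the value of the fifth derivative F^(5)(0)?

Use 1/(1 - r) = Σ r^k on the denominator, then take the Cauchy product.
From the series, [w^5] F = -9541/120; multiply by 5! = 120 to get -9541.

-9541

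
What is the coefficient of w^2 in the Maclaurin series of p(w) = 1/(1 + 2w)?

4

Compute the successive derivatives at the expansion point and divide by k!.
p(0) = 1
p′(0) = -2
p′′(0) = 8
So c_2 = p′′(0)/2! = 4.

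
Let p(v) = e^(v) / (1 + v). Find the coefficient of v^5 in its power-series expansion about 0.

Multiply the two series term by term and collect like powers.
p(0) = 1
p′(0) = 0
p′′(0) = 1
p′′′(0) = -2
p^(4)(0) = 9
p^(5)(0) = -44
Then c_k = p^(k)(0)/k! gives each Taylor coefficient.

-11/30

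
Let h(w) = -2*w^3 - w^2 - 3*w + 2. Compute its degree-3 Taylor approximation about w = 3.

h(3) = -70
h′(3) = -63
h′′(3) = -38
h′′′(3) = -12

-2*(w - 3)^3 - 19*(w - 3)^2 - 63*(w - 3) - 70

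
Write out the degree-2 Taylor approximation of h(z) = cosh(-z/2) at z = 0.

z^2/8 + 1

h(0) = 1
h′(0) = 0
h′′(0) = 1/4
Then c_k = h^(k)(0)/k! gives each Taylor coefficient.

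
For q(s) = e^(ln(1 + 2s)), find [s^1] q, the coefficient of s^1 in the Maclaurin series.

Plug the Maclaurin series of the inner function into that of the outer and collect terms.
q(0) = 1
q′(0) = 2

2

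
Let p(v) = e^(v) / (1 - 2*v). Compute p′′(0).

Expand 1/(denominator) as a geometric series and multiply by the numerator's series.
The coefficient of v^2 in the expansion is 13/2, so p′′(0) = 2! * (13/2) = 13.

13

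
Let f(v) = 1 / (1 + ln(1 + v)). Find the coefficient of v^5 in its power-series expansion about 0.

Use the geometric series for the reciprocal, then substitute.
[v^0] = 1;  [v^1] = -1;  [v^2] = 3/2;  [v^3] = -7/3;  [v^4] = 11/3;  [v^5] = -347/60.

-347/60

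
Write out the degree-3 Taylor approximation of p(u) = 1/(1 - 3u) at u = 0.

[u^0] = 1;  [u^1] = 3;  [u^2] = 9;  [u^3] = 27.

27*u^3 + 9*u^2 + 3*u + 1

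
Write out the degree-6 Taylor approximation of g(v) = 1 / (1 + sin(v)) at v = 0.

17*v^6/45 - 61*v^5/120 + 2*v^4/3 - 5*v^3/6 + v^2 - v + 1

Use the geometric series for the reciprocal, then substitute.
g(0) = 1
g′(0) = -1
g′′(0) = 2
g′′′(0) = -5
g^(4)(0) = 16
g^(5)(0) = -61
g^(6)(0) = 272
The Taylor polynomial is Σ g^(k)(0)/k! · v^k.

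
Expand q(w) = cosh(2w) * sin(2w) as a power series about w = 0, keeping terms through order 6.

Take the Cauchy product of the two expansions.
q(0) = 0
q′(0) = 2
q′′(0) = 0
q′′′(0) = 16
q^(4)(0) = 0
q^(5)(0) = -128
q^(6)(0) = 0
The Taylor polynomial is Σ q^(k)(0)/k! · w^k.

-16*w^5/15 + 8*w^3/3 + 2*w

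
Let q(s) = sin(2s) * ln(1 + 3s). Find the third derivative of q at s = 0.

Expand each factor separately, then convolve coefficients.
The coefficient of s^3 in the expansion is -9, so q′′′(0) = 3! * (-9) = -54.

-54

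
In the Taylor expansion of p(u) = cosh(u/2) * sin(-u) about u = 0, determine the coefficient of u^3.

Expand each factor separately, then convolve coefficients.
[u^0] = 0;  [u^1] = -1;  [u^2] = 0;  [u^3] = 1/24.

1/24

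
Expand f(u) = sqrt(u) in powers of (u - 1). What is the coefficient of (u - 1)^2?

-1/8

[(u - 1)^0] = 1;  [(u - 1)^1] = 1/2;  [(u - 1)^2] = -1/8.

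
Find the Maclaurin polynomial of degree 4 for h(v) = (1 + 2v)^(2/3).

h(0) = 1
h′(0) = 4/3
h′′(0) = -8/9
h′′′(0) = 64/27
h^(4)(0) = -896/81

-112*v^4/243 + 32*v^3/81 - 4*v^2/9 + 4*v/3 + 1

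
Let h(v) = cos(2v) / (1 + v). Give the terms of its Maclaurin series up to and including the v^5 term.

v^5/3 - v^4/3 + v^3 - v^2 - v + 1

Take the Cauchy product of the two expansions.
h(0) = 1
h′(0) = -1
h′′(0) = -2
h′′′(0) = 6
h^(4)(0) = -8
h^(5)(0) = 40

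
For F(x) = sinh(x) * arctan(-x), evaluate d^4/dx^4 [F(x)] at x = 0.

Take the Cauchy product of the two expansions.
The coefficient of x^4 in the expansion is 1/6, so F^(4)(0) = 4! * (1/6) = 4.

4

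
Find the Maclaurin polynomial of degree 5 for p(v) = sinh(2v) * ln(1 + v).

Write out both Maclaurin series and multiply, keeping only the needed powers.
p(0) = 0
p′(0) = 0
p′′(0) = 4
p′′′(0) = -6
p^(4)(0) = 48
p^(5)(0) = -140
Dividing each by k! gives the coefficients c_0, ..., c_5.

-7*v^5/6 + 2*v^4 - v^3 + 2*v^2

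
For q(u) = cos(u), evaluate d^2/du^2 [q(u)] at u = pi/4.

-sqrt(2)/2

From the series, [(u - pi/4)^2] q = -sqrt(2)/4; multiply by 2! = 2 to get -sqrt(2)/2.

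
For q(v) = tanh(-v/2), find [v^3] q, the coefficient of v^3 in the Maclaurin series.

1/24

Apply the Taylor formula c_k = f^(k)(a)/k!.
q(0) = 0
q′(0) = -1/2
q′′(0) = 0
q′′′(0) = 1/4
So c_3 = q′′′(0)/3! = 1/24.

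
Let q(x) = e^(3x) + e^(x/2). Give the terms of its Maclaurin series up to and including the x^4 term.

1297*x^4/384 + 217*x^3/48 + 37*x^2/8 + 7*x/2 + 2

Expand each term separately and add.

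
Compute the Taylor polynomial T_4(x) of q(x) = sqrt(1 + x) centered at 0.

-5*x^4/128 + x^3/16 - x^2/8 + x/2 + 1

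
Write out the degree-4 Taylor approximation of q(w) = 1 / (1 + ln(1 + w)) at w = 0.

Expand as Σ (-1)^k u^k with u equal to the inner function's series.
q(0) = 1
q′(0) = -1
q′′(0) = 3
q′′′(0) = -14
q^(4)(0) = 88
Dividing each by k! gives the coefficients c_0, ..., c_4.

11*w^4/3 - 7*w^3/3 + 3*w^2/2 - w + 1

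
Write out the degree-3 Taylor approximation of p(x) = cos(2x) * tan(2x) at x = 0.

Multiply the two series term by term and collect like powers.
p(0) = 0
p′(0) = 2
p′′(0) = 0
p′′′(0) = -8
Then c_k = p^(k)(0)/k! gives each Taylor coefficient.

-4*x^3/3 + 2*x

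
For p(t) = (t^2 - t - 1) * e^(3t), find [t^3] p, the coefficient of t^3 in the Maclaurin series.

-6

Multiply each power in the prefactor through the base expansion.
p(0) = -1
p′(0) = -4
p′′(0) = -13
p′′′(0) = -36
Dividing each by k! gives the coefficients c_0, ..., c_3.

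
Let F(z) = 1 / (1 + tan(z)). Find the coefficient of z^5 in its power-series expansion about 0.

-32/15

Write 1/(1+u) = 1 - u + u^2 - u^3 + ... and substitute the series for u.
So c_5 = F^(5)(0)/5! = -32/15.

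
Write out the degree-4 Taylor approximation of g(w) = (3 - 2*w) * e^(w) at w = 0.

-5*w^4/24 - w^3/2 - w^2/2 + w + 3

Distribute the polynomial across the series and collect like powers.
[w^0] = 3;  [w^1] = 1;  [w^2] = -1/2;  [w^3] = -1/2;  [w^4] = -5/24.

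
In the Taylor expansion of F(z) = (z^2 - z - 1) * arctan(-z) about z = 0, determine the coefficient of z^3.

-4/3

Distribute the polynomial across the series and collect like powers.
F(0) = 0
F′(0) = 1
F′′(0) = 2
F′′′(0) = -8
So c_3 = F′′′(0)/3! = -4/3.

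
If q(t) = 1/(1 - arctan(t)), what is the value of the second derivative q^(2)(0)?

Plug the Maclaurin series of the inner function into that of the outer and collect terms.
From the series, [t^2] q = 1; multiply by 2! = 2 to get 2.

2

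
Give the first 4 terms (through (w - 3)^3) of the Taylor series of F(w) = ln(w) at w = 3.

(w - 3)^3/81 - (w - 3)^2/18 + (w - 3)/3 + ln(3)

Differentiate repeatedly and evaluate at the center.
F(3) = ln(3)
F′(3) = 1/3
F′′(3) = -1/9
F′′′(3) = 2/27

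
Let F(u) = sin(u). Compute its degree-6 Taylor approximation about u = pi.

-(u - pi)^5/120 + (u - pi)^3/6 - (u - pi)

[(u - pi)^0] = 0;  [(u - pi)^1] = -1;  [(u - pi)^2] = 0;  [(u - pi)^3] = 1/6;  [(u - pi)^4] = 0;  [(u - pi)^5] = -1/120;  [(u - pi)^6] = 0.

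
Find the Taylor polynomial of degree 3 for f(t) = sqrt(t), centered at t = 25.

(t - 25)^3/50000 - (t - 25)^2/1000 + (t - 25)/10 + 5

Differentiate repeatedly and evaluate at the center.
[(t - 25)^0] = 5;  [(t - 25)^1] = 1/10;  [(t - 25)^2] = -1/1000;  [(t - 25)^3] = 1/50000.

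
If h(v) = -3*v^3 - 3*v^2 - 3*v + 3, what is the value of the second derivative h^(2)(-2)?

30

Apply the Taylor formula c_k = f^(k)(a)/k!.
From the series, [(v + 2)^2] h = 15; multiply by 2! = 2 to get 30.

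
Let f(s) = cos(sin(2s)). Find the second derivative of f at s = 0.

-4

Substitute the inner expansion into the outer series and collect powers.
From the series, [s^2] f = -2; multiply by 2! = 2 to get -4.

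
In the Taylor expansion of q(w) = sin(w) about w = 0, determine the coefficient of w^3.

-1/6

q(0) = 0
q′(0) = 1
q′′(0) = 0
q′′′(0) = -1
So c_3 = q′′′(0)/3! = -1/6.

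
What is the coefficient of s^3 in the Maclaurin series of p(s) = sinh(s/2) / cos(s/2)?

1/12

Divide the numerator series by the denominator series (power-series long division).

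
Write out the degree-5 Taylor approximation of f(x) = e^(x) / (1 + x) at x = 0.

-11*x^5/30 + 3*x^4/8 - x^3/3 + x^2/2 + 1

Expand each factor separately, then convolve coefficients.
f(0) = 1
f′(0) = 0
f′′(0) = 1
f′′′(0) = -2
f^(4)(0) = 9
f^(5)(0) = -44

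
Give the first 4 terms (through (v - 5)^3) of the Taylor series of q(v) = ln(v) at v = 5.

(v - 5)^3/375 - (v - 5)^2/50 + (v - 5)/5 + ln(5)

[(v - 5)^0] = ln(5);  [(v - 5)^1] = 1/5;  [(v - 5)^2] = -1/50;  [(v - 5)^3] = 1/375.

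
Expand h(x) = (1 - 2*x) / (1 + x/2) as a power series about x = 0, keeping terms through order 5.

Multiply each power in the prefactor through the base expansion.
h(0) = 1
h′(0) = -5/2
h′′(0) = 5/2
h′′′(0) = -15/4
h^(4)(0) = 15/2
h^(5)(0) = -75/4

-5*x^5/32 + 5*x^4/16 - 5*x^3/8 + 5*x^2/4 - 5*x/2 + 1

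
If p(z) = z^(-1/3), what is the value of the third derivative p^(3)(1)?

Apply the Taylor formula c_k = f^(k)(a)/k!.
The coefficient of (z - 1)^3 in the expansion is -14/81, so p′′′(1) = 3! * (-14/81) = -28/27.

-28/27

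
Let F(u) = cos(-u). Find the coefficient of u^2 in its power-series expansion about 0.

F(0) = 1
F′(0) = 0
F′′(0) = -1
The Taylor polynomial is Σ F^(k)(0)/k! · u^k.

-1/2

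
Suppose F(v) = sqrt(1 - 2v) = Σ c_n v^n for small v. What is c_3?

Differentiate repeatedly and evaluate at the center.
[v^0] = 1;  [v^1] = -1;  [v^2] = -1/2;  [v^3] = -1/2.

-1/2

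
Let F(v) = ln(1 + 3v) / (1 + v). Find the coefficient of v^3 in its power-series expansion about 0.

Expand each factor separately, then convolve coefficients.

33/2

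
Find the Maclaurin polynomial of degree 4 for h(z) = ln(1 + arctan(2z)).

4*z^4/3 - 2*z^2 + 2*z

Compose series: expand the inner function first, then feed it into the outer expansion.
h(0) = 0
h′(0) = 2
h′′(0) = -4
h′′′(0) = 0
h^(4)(0) = 32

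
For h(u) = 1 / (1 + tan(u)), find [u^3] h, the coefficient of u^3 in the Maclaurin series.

-4/3

Expand as Σ (-1)^k u^k with u equal to the inner function's series.
So c_3 = h′′′(0)/3! = -4/3.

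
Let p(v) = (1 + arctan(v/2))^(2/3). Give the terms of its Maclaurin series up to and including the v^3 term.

-7*v^3/324 - v^2/36 + v/3 + 1

Compose series: expand the inner function first, then feed it into the outer expansion.
[v^0] = 1;  [v^1] = 1/3;  [v^2] = -1/36;  [v^3] = -7/324.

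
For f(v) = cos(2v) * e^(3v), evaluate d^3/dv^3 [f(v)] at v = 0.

-9

Take the Cauchy product of the two expansions.
From the series, [v^3] f = -3/2; multiply by 3! = 6 to get -9.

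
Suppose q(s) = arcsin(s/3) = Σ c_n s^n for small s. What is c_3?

Compute the successive derivatives at the expansion point and divide by k!.
[s^0] = 0;  [s^1] = 1/3;  [s^2] = 0;  [s^3] = 1/162.

1/162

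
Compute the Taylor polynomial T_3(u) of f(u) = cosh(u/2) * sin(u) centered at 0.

Expand each factor separately, then convolve coefficients.
f(0) = 0
f′(0) = 1
f′′(0) = 0
f′′′(0) = -1/4

-u^3/24 + u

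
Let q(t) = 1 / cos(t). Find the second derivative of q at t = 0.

1

Write the quotient as an unknown series and match coefficients against numerator = denominator · series.
The coefficient of t^2 in the expansion is 1/2, so q′′(0) = 2! * (1/2) = 1.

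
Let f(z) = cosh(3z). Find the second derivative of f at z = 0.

Apply the Taylor formula c_k = f^(k)(a)/k!.
From the series, [z^2] f = 9/2; multiply by 2! = 2 to get 9.

9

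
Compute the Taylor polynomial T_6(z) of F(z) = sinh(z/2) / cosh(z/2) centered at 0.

Write the quotient as an unknown series and match coefficients against numerator = denominator · series.
F(0) = 0
F′(0) = 1/2
F′′(0) = 0
F′′′(0) = -1/4
F^(4)(0) = 0
F^(5)(0) = 1/2
F^(6)(0) = 0
Dividing each by k! gives the coefficients c_0, ..., c_6.

z^5/240 - z^3/24 + z/2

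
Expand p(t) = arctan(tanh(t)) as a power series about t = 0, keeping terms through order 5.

2*t^5/3 - 2*t^3/3 + t

Plug the Maclaurin series of the inner function into that of the outer and collect terms.
p(0) = 0
p′(0) = 1
p′′(0) = 0
p′′′(0) = -4
p^(4)(0) = 0
p^(5)(0) = 80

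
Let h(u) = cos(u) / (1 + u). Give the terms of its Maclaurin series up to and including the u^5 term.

Expand each factor separately, then convolve coefficients.
h(0) = 1
h′(0) = -1
h′′(0) = 1
h′′′(0) = -3
h^(4)(0) = 13
h^(5)(0) = -65
The Taylor polynomial is Σ h^(k)(0)/k! · u^k.

-13*u^5/24 + 13*u^4/24 - u^3/2 + u^2/2 - u + 1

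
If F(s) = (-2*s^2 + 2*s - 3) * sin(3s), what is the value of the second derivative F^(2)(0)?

Multiply each power in the prefactor through the base expansion.
From the series, [s^2] F = 6; multiply by 2! = 2 to get 12.

12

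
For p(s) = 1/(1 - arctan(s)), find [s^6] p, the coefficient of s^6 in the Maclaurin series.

8/45

Compose series: expand the inner function first, then feed it into the outer expansion.
p(0) = 1
p′(0) = 1
p′′(0) = 2
p′′′(0) = 4
p^(4)(0) = 8
p^(5)(0) = 24
p^(6)(0) = 128
Then c_k = p^(k)(0)/k! gives each Taylor coefficient.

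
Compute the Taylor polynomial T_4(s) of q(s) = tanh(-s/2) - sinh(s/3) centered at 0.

23*s^3/648 - 5*s/6

Expand each term separately and add.
[s^0] = 0;  [s^1] = -5/6;  [s^2] = 0;  [s^3] = 23/648;  [s^4] = 0.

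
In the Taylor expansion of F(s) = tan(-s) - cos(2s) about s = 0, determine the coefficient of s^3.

Expand each term separately and add.
F(0) = -1
F′(0) = -1
F′′(0) = 4
F′′′(0) = -2
So c_3 = F′′′(0)/3! = -1/3.

-1/3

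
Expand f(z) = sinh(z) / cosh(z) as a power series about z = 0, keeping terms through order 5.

Divide the numerator series by the denominator series (power-series long division).
f(0) = 0
f′(0) = 1
f′′(0) = 0
f′′′(0) = -2
f^(4)(0) = 0
f^(5)(0) = 16

2*z^5/15 - z^3/3 + z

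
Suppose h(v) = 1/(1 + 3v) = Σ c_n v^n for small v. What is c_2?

9

Compute the successive derivatives at the expansion point and divide by k!.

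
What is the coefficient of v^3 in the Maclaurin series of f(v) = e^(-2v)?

f(0) = 1
f′(0) = -2
f′′(0) = 4
f′′′(0) = -8
So c_3 = f′′′(0)/3! = -4/3.

-4/3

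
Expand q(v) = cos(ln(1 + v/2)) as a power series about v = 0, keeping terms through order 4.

-5*v^4/192 + v^3/16 - v^2/8 + 1

Let u equal the inner series; expand the outer function in u and truncate.
[v^0] = 1;  [v^1] = 0;  [v^2] = -1/8;  [v^3] = 1/16;  [v^4] = -5/192.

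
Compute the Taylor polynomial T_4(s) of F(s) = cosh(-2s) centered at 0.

2*s^4/3 + 2*s^2 + 1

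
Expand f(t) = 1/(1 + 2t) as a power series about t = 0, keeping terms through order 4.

16*t^4 - 8*t^3 + 4*t^2 - 2*t + 1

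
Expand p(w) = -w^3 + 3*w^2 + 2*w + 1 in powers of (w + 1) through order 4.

p(-1) = 3
p′(-1) = -7
p′′(-1) = 12
p′′′(-1) = -6
p^(4)(-1) = 0

-(w + 1)^3 + 6*(w + 1)^2 - 7*(w + 1) + 3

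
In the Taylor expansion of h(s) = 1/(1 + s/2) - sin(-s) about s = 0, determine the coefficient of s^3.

Expand each term separately and add.

-7/24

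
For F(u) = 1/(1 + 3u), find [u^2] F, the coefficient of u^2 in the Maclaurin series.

F(0) = 1
F′(0) = -3
F′′(0) = 18
Dividing each by k! gives the coefficients c_0, ..., c_2.

9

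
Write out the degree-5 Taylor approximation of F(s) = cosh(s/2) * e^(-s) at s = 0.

-61*s^5/1920 + 41*s^4/384 - 7*s^3/24 + 5*s^2/8 - s + 1

Write out both Maclaurin series and multiply, keeping only the needed powers.
[s^0] = 1;  [s^1] = -1;  [s^2] = 5/8;  [s^3] = -7/24;  [s^4] = 41/384;  [s^5] = -61/1920.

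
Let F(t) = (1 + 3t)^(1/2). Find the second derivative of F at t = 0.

From the series, [t^2] F = -9/8; multiply by 2! = 2 to get -9/4.

-9/4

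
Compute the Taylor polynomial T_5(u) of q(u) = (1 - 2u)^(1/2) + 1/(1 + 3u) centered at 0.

Combine the two series term by term.
q(0) = 2
q′(0) = -4
q′′(0) = 17
q′′′(0) = -165
q^(4)(0) = 1929
q^(5)(0) = -29265
Dividing each by k! gives the coefficients c_0, ..., c_5.

-1951*u^5/8 + 643*u^4/8 - 55*u^3/2 + 17*u^2/2 - 4*u + 2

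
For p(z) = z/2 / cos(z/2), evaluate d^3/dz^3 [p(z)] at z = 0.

Divide the numerator series by the denominator series (power-series long division).
The coefficient of z^3 in the expansion is 1/16, so p′′′(0) = 3! * (1/16) = 3/8.

3/8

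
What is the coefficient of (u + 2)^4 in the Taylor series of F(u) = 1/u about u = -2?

-1/32

[(u + 2)^0] = -1/2;  [(u + 2)^1] = -1/4;  [(u + 2)^2] = -1/8;  [(u + 2)^3] = -1/16;  [(u + 2)^4] = -1/32.
So c_4 = F^(4)(-2)/4! = -1/32.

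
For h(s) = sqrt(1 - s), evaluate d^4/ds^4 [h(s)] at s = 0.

-15/16

The coefficient of s^4 in the expansion is -5/128, so h^(4)(0) = 4! * (-5/128) = -15/16.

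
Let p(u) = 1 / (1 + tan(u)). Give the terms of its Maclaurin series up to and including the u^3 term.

Use the geometric series for the reciprocal, then substitute.
[u^0] = 1;  [u^1] = -1;  [u^2] = 1;  [u^3] = -4/3.

-4*u^3/3 + u^2 - u + 1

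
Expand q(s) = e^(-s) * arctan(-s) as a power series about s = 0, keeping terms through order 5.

-3*s^5/40 - s^4/6 - s^3/6 + s^2 - s

Take the Cauchy product of the two expansions.
[s^0] = 0;  [s^1] = -1;  [s^2] = 1;  [s^3] = -1/6;  [s^4] = -1/6;  [s^5] = -3/40.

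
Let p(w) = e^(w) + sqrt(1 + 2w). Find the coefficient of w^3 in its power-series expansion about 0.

Combine the two series term by term.
[w^0] = 2;  [w^1] = 2;  [w^2] = 0;  [w^3] = 2/3.

2/3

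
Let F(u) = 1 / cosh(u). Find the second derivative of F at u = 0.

Write the quotient as an unknown series and match coefficients against numerator = denominator · series.
From the series, [u^2] F = -1/2; multiply by 2! = 2 to get -1.

-1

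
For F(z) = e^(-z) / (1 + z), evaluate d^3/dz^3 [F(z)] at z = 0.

-16

Write out both Maclaurin series and multiply, keeping only the needed powers.
The coefficient of z^3 in the expansion is -8/3, so F′′′(0) = 3! * (-8/3) = -16.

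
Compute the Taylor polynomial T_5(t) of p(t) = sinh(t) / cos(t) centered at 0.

Divide the numerator series by the denominator series (power-series long division).
p(0) = 0
p′(0) = 1
p′′(0) = 0
p′′′(0) = 4
p^(4)(0) = 0
p^(5)(0) = 36

3*t^5/10 + 2*t^3/3 + t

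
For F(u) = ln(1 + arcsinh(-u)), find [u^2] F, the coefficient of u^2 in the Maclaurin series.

Plug the Maclaurin series of the inner function into that of the outer and collect terms.
[u^0] = 0;  [u^1] = -1;  [u^2] = -1/2.
So c_2 = F′′(0)/2! = -1/2.

-1/2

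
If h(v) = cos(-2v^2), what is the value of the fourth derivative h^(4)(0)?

Compute the successive derivatives at the expansion point and divide by k!.
The coefficient of v^4 in the expansion is -2, so h^(4)(0) = 4! * (-2) = -48.

-48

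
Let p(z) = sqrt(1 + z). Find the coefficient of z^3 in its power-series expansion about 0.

Differentiate repeatedly and evaluate at the center.
p(0) = 1
p′(0) = 1/2
p′′(0) = -1/4
p′′′(0) = 3/8
Dividing each by k! gives the coefficients c_0, ..., c_3.

1/16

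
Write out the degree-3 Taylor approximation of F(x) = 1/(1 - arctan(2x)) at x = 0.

Plug the Maclaurin series of the inner function into that of the outer and collect terms.
F(0) = 1
F′(0) = 2
F′′(0) = 8
F′′′(0) = 32
Dividing each by k! gives the coefficients c_0, ..., c_3.

16*x^3/3 + 4*x^2 + 2*x + 1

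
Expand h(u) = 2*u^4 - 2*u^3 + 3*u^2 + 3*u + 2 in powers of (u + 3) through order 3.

-26*(u + 3)^3 + 129*(u + 3)^2 - 285*(u + 3) + 236

Apply the Taylor formula c_k = f^(k)(a)/k!.
h(-3) = 236
h′(-3) = -285
h′′(-3) = 258
h′′′(-3) = -156
The Taylor polynomial is Σ h^(k)(-3)/k! · (u + 3)^k.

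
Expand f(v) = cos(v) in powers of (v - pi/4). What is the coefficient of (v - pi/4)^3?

c_3 = f′′′(pi/4)/3! = sqrt(2)/12.

sqrt(2)/12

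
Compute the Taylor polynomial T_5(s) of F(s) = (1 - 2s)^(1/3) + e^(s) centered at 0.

-27917*s^5/29160 - 1199*s^4/1944 - 53*s^3/162 + s^2/18 + s/3 + 2

Combine the two series term by term.
F(0) = 2
F′(0) = 1/3
F′′(0) = 1/9
F′′′(0) = -53/27
F^(4)(0) = -1199/81
F^(5)(0) = -27917/243
Then c_k = F^(k)(0)/k! gives each Taylor coefficient.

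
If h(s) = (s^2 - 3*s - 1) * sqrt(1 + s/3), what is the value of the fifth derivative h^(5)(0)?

Multiply each power in the prefactor through the base expansion.
The coefficient of s^5 in the expansion is 227/62208, so h^(5)(0) = 5! * (227/62208) = 1135/2592.

1135/2592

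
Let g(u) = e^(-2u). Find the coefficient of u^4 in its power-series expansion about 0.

[u^0] = 1;  [u^1] = -2;  [u^2] = 2;  [u^3] = -4/3;  [u^4] = 2/3.

2/3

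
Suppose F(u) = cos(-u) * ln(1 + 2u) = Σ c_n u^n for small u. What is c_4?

-3

Take the Cauchy product of the two expansions.
F(0) = 0
F′(0) = 2
F′′(0) = -4
F′′′(0) = 10
F^(4)(0) = -72
Then c_k = F^(k)(0)/k! gives each Taylor coefficient.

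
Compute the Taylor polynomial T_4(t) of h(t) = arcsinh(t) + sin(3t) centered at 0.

-14*t^3/3 + 4*t

Combine the two series term by term.
h(0) = 0
h′(0) = 4
h′′(0) = 0
h′′′(0) = -28
h^(4)(0) = 0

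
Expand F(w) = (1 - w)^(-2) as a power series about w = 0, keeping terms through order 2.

F(0) = 1
F′(0) = 2
F′′(0) = 6
Then c_k = F^(k)(0)/k! gives each Taylor coefficient.

3*w^2 + 2*w + 1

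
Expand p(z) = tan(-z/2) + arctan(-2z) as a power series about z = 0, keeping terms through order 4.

21*z^3/8 - 5*z/2

Expand each term separately and add.
[z^0] = 0;  [z^1] = -5/2;  [z^2] = 0;  [z^3] = 21/8;  [z^4] = 0.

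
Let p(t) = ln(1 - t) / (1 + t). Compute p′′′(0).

Write out both Maclaurin series and multiply, keeping only the needed powers.
The coefficient of t^3 in the expansion is -5/6, so p′′′(0) = 3! * (-5/6) = -5.

-5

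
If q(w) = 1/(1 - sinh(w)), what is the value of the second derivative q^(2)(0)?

2

Let u equal the inner series; expand the outer function in u and truncate.
The coefficient of w^2 in the expansion is 1, so q′′(0) = 2! * (1) = 2.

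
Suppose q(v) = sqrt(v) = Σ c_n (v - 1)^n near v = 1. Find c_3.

1/16

[(v - 1)^0] = 1;  [(v - 1)^1] = 1/2;  [(v - 1)^2] = -1/8;  [(v - 1)^3] = 1/16.
So c_3 = q′′′(1)/3! = 1/16.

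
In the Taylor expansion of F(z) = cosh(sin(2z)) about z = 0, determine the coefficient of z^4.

-2

Let u equal the inner series; expand the outer function in u and truncate.
[z^0] = 1;  [z^1] = 0;  [z^2] = 2;  [z^3] = 0;  [z^4] = -2.
So c_4 = F^(4)(0)/4! = -2.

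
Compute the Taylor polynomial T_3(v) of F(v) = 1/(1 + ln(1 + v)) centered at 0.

-7*v^3/3 + 3*v^2/2 - v + 1

Plug the Maclaurin series of the inner function into that of the outer and collect terms.
F(0) = 1
F′(0) = -1
F′′(0) = 3
F′′′(0) = -14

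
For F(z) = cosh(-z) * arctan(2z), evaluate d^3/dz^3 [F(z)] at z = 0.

Write out both Maclaurin series and multiply, keeping only the needed powers.
The coefficient of z^3 in the expansion is -5/3, so F′′′(0) = 3! * (-5/3) = -10.

-10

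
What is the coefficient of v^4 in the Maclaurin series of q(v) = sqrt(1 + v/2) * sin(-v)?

Write out both Maclaurin series and multiply, keeping only the needed powers.
q(0) = 0
q′(0) = -1
q′′(0) = -1/2
q′′′(0) = 19/16
q^(4)(0) = 13/16
Then c_k = q^(k)(0)/k! gives each Taylor coefficient.

13/384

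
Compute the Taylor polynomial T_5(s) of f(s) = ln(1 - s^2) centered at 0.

-s^4/2 - s^2

Compute the successive derivatives at the expansion point and divide by k!.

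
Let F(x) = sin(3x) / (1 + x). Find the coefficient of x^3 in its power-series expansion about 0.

Expand each factor separately, then convolve coefficients.
F(0) = 0
F′(0) = 3
F′′(0) = -6
F′′′(0) = -9
Then c_k = F^(k)(0)/k! gives each Taylor coefficient.

-3/2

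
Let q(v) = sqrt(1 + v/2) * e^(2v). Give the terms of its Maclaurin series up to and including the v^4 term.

Expand each factor separately, then convolve coefficients.
q(0) = 1
q′(0) = 9/4
q′′(0) = 79/16
q′′′(0) = 683/64
q^(4)(0) = 5841/256

1947*v^4/2048 + 683*v^3/384 + 79*v^2/32 + 9*v/4 + 1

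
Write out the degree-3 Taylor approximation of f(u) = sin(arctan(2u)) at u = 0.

-4*u^3 + 2*u

Let u equal the inner series; expand the outer function in u and truncate.
[u^0] = 0;  [u^1] = 2;  [u^2] = 0;  [u^3] = -4.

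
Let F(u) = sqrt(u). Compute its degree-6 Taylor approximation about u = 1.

-21*(u - 1)^6/1024 + 7*(u - 1)^5/256 - 5*(u - 1)^4/128 + (u - 1)^3/16 - (u - 1)^2/8 + (u - 1)/2 + 1

F(1) = 1
F′(1) = 1/2
F′′(1) = -1/4
F′′′(1) = 3/8
F^(4)(1) = -15/16
F^(5)(1) = 105/32
F^(6)(1) = -945/64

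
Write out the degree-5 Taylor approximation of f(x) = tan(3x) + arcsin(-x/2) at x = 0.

7*2^(74/77)*3^(632/693)*5^(19/63)*7^(170/693)*x^5/3 + 431*x^3/48 + 5*x/2

Combine the two series term by term.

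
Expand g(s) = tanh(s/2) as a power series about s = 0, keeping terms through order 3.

-s^3/24 + s/2

[s^0] = 0;  [s^1] = 1/2;  [s^2] = 0;  [s^3] = -1/24.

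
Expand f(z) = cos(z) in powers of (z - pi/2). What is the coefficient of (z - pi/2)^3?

1/6

[(z - pi/2)^0] = 0;  [(z - pi/2)^1] = -1;  [(z - pi/2)^2] = 0;  [(z - pi/2)^3] = 1/6.
So c_3 = f′′′(pi/2)/3! = 1/6.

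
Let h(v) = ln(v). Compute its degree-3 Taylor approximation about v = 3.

[(v - 3)^0] = ln(3);  [(v - 3)^1] = 1/3;  [(v - 3)^2] = -1/18;  [(v - 3)^3] = 1/81.

(v - 3)^3/81 - (v - 3)^2/18 + (v - 3)/3 + ln(3)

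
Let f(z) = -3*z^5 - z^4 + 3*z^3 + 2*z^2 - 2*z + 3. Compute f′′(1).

The coefficient of (z - 1)^2 in the expansion is -25, so f′′(1) = 2! * (-25) = -50.

-50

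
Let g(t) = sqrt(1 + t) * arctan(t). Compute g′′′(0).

Multiply the two series term by term and collect like powers.
The coefficient of t^3 in the expansion is -11/24, so g′′′(0) = 3! * (-11/24) = -11/4.

-11/4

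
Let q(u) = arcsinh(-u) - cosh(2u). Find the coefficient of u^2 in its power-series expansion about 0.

Combine the two series term by term.
[u^0] = -1;  [u^1] = -1;  [u^2] = -2.

-2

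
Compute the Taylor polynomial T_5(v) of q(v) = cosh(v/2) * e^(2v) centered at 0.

421*v^5/960 + 353*v^4/384 + 19*v^3/12 + 17*v^2/8 + 2*v + 1

Expand each factor separately, then convolve coefficients.
q(0) = 1
q′(0) = 2
q′′(0) = 17/4
q′′′(0) = 19/2
q^(4)(0) = 353/16
q^(5)(0) = 421/8
The Taylor polynomial is Σ q^(k)(0)/k! · v^k.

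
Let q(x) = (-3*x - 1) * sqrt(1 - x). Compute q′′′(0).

21/8

Multiply each power in the prefactor through the base expansion.
The coefficient of x^3 in the expansion is 7/16, so q′′′(0) = 3! * (7/16) = 21/8.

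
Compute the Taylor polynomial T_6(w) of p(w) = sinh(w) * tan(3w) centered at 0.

Multiply the two series term by term and collect like powers.
p(0) = 0
p′(0) = 0
p′′(0) = 6
p′′′(0) = 0
p^(4)(0) = 228
p^(5)(0) = 0
p^(6)(0) = 24426
The Taylor polynomial is Σ p^(k)(0)/k! · w^k.

1357*w^6/40 + 19*w^4/2 + 3*w^2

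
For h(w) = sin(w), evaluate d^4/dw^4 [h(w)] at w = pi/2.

Compute the successive derivatives at the expansion point and divide by k!.
The coefficient of (w - pi/2)^4 in the expansion is 1/24, so h^(4)(pi/2) = 4! * (1/24) = 1.

1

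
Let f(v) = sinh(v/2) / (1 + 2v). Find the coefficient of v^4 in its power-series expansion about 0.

-97/24

Take the Cauchy product of the two expansions.
f(0) = 0
f′(0) = 1/2
f′′(0) = -2
f′′′(0) = 97/8
f^(4)(0) = -97
So c_4 = f^(4)(0)/4! = -97/24.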